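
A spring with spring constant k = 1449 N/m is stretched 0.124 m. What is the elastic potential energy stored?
PE = ½kx² = ½(1449)(0.124)² = 11.14 J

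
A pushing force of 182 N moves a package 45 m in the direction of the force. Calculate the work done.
W = F·d = (182)(45) = 8190 J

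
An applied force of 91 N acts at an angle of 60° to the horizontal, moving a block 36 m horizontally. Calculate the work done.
W = F·d·cosθ = (91)(36)cos(60°) = 1638 J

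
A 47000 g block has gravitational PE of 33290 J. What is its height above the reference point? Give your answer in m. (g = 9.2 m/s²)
Convert to SI: m = 47.0 kg, PE = 33290.0 J
h = PE/(mg) = 33290.0/(47.0·9.2) = 76.99 m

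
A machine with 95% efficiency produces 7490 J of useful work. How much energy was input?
W_in = W_out/η = 7490/0.95 = 7884 J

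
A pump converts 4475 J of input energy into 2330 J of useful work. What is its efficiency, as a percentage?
η = W_out/W_in = 2330/4475 = 52.07%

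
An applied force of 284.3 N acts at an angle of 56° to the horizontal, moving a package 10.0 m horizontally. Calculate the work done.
W = F·d·cosθ = (284.3)(10.0)cos(56°) = 1590 J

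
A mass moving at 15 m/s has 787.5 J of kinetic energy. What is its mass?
m = 2·KE/v² = 2·787.5/(15)² = 7.0 kg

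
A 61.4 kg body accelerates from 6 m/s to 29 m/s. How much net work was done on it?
W = ΔKE = ½m(v₂² − v₁²) = ½(61.4)(29² − 6²) = 24713.5 J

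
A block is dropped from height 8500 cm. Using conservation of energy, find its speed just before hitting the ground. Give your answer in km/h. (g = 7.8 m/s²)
Convert to SI: h = 85.0 m
mgh = ½mv² ⇒ v = √(2gh) = √(2·7.8·85.0) = 36.4143 m/s = 131.1 km/h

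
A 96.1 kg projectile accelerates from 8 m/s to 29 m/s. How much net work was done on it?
W = ΔKE = ½m(v₂² − v₁²) = ½(96.1)(29² − 8²) = 37334.85 J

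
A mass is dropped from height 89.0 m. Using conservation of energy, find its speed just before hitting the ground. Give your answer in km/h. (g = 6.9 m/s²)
mgh = ½mv² ⇒ v = √(2gh) = √(2·6.9·89.0) = 35.0457 m/s = 126.2 km/h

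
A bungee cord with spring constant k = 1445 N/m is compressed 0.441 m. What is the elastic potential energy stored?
PE = ½kx² = ½(1445)(0.441)² = 140.5 J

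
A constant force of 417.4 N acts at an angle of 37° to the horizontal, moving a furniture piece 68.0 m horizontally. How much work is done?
W = F·d·cosθ = (417.4)(68.0)cos(37°) = 22670 J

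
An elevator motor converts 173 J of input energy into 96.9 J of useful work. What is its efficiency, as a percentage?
η = W_out/W_in = 96.9/173 = 56.01%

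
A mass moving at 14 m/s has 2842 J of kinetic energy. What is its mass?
m = 2·KE/v² = 2·2842/(14)² = 29.0 kg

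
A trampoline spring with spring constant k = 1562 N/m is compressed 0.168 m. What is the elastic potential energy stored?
PE = ½kx² = ½(1562)(0.168)² = 22.04 J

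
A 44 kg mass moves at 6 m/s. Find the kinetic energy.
KE = ½mv² = ½(44)(6)² = 792.0 J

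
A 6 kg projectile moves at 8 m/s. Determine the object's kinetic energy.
KE = ½mv² = ½(6)(8)² = 192.0 J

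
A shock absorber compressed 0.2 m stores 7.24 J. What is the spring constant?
k = 2·PE/x² = 2·7.24/(0.2)² = 362.0 N/m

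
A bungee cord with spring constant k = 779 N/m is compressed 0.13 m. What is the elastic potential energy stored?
PE = ½kx² = ½(779)(0.13)² = 6.583 J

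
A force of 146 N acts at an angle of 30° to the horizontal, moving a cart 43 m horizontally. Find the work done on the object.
W = F·d·cosθ = (146)(43)cos(30°) = 5437 J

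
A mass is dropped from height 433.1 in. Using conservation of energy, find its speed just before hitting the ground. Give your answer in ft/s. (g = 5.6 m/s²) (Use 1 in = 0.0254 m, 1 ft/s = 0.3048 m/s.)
Convert to SI: h = 11.0007 m
mgh = ½mv² ⇒ v = √(2gh) = √(2·5.6·11.0007) = 11.0999 m/s = 36.42 ft/s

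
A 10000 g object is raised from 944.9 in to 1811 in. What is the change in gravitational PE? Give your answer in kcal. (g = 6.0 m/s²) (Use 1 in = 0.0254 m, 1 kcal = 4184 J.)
Convert to SI: m = 10.0 kg, Δh = 21.9989 m
ΔPE = mgΔh = (10.0)(6.0)(21.9989) = 1319.94 J = 0.3155 kcal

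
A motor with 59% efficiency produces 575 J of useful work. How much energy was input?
W_in = W_out/η = 575/0.59 = 974.6 J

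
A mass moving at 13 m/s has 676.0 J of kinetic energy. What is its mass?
m = 2·KE/v² = 2·676.0/(13)² = 8.0 kg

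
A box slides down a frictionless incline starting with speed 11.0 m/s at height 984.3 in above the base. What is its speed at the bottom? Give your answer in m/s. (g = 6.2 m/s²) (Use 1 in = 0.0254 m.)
Convert to SI: v₀ = 11.0 m/s, h = 25.0012 m
½mv₀² + mgh = ½mv² ⇒ v = √(v₀² + 2gh) = √(11.0² + 2·6.2·25.0012) = 20.76 m/s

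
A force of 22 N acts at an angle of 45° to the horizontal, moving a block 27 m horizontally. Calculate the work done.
W = F·d·cosθ = (22)(27)cos(45°) = 420.0 J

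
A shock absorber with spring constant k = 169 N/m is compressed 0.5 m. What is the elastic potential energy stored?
PE = ½kx² = ½(169)(0.5)² = 21.13 J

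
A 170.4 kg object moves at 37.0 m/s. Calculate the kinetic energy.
KE = ½mv² = ½(170.4)(37.0)² = 116600 J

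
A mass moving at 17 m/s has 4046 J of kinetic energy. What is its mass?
m = 2·KE/v² = 2·4046/(17)² = 28.0 kg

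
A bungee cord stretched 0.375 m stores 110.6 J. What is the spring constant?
k = 2·PE/x² = 2·110.6/(0.375)² = 1573 N/m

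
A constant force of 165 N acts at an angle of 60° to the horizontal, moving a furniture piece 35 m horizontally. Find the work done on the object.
W = F·d·cosθ = (165)(35)cos(60°) = 2888 J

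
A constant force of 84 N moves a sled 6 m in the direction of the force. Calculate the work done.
W = F·d = (84)(6) = 504.0 J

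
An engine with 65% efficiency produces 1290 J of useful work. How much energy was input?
W_in = W_out/η = 1290/0.65 = 1985 J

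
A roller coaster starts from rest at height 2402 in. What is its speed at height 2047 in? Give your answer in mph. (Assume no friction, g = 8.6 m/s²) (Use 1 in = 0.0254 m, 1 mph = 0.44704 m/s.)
Convert to SI: h₁−h₂ = 9.017 m
mgh₁ = mgh₂ + ½mv² ⇒ v = √(2g(h₁−h₂)) = √(2·8.6·9.017) = 12.4536 m/s = 27.86 mph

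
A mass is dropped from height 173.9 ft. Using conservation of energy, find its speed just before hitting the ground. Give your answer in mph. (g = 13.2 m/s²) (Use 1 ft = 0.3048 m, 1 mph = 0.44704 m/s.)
Convert to SI: h = 53.0047 m
mgh = ½mv² ⇒ v = √(2gh) = √(2·13.2·53.0047) = 37.4075 m/s = 83.68 mph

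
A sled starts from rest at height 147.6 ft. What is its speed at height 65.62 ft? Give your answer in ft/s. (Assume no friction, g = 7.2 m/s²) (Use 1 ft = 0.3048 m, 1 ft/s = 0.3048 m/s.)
Convert to SI: h₁−h₂ = 24.9875 m
mgh₁ = mgh₂ + ½mv² ⇒ v = √(2g(h₁−h₂)) = √(2·7.2·24.9875) = 18.9689 m/s = 62.23 ft/s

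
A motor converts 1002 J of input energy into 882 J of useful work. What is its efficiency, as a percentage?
η = W_out/W_in = 882/1002 = 88.02%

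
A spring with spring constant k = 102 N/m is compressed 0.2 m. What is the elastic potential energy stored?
PE = ½kx² = ½(102)(0.2)² = 2.04 J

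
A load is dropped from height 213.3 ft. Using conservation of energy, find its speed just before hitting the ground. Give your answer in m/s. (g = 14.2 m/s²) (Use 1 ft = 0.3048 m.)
Convert to SI: h = 65.0138 m
mgh = ½mv² ⇒ v = √(2gh) = √(2·14.2·65.0138) = 42.97 m/s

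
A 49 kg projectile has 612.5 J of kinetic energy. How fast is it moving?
v = √(2·KE/m) = √(2·612.5/49) = 5.0 m/s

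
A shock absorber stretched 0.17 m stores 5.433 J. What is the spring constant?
k = 2·PE/x² = 2·5.433/(0.17)² = 376.0 N/m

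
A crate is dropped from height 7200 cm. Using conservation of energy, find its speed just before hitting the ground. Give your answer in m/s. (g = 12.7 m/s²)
Convert to SI: h = 72.0 m
mgh = ½mv² ⇒ v = √(2gh) = √(2·12.7·72.0) = 42.76 m/s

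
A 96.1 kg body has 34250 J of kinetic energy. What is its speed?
v = √(2·KE/m) = √(2·34250/96.1) = 26.7 m/s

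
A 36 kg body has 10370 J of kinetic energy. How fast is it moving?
v = √(2·KE/m) = √(2·10370/36) = 24.0 m/s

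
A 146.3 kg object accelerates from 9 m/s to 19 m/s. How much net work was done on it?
W = ΔKE = ½m(v₂² − v₁²) = ½(146.3)(19² − 9²) = 20482.0 J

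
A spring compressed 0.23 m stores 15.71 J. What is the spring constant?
k = 2·PE/x² = 2·15.71/(0.23)² = 594.0 N/m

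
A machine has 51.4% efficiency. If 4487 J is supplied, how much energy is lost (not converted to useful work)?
W_lost = W_in(1 − η) = 4487·(1 − 0.514) = 2181 J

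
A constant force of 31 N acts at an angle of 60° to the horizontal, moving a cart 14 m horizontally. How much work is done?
W = F·d·cosθ = (31)(14)cos(60°) = 217.0 J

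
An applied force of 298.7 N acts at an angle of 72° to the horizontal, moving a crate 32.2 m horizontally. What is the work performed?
W = F·d·cosθ = (298.7)(32.2)cos(72°) = 2972 J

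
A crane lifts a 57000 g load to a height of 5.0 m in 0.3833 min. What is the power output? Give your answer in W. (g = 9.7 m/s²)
Convert to SI: m = 57.0 kg, h = 5.0 m, t = 22.998 s
P = mgh/t = (57.0)(9.7)(5.0)/22.998 = 120.2 W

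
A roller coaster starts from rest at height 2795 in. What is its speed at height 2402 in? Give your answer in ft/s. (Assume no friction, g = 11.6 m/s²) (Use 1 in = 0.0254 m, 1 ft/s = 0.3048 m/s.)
Convert to SI: h₁−h₂ = 9.9822 m
mgh₁ = mgh₂ + ½mv² ⇒ v = √(2g(h₁−h₂)) = √(2·11.6·9.9822) = 15.218 m/s = 49.93 ft/s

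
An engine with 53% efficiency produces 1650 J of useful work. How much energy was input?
W_in = W_out/η = 1650/0.53 = 3113 J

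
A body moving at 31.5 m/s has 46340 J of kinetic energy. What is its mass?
m = 2·KE/v² = 2·46340/(31.5)² = 93.4 kg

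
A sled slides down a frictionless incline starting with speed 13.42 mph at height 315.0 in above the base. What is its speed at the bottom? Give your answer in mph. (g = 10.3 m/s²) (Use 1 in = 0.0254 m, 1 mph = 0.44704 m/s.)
Convert to SI: v₀ = 5.99928 m/s, h = 8.001 m
½mv₀² + mgh = ½mv² ⇒ v = √(v₀² + 2gh) = √(5.99928² + 2·10.3·8.001) = 14.1708 m/s = 31.7 mph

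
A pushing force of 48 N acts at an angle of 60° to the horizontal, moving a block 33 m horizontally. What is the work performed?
W = F·d·cosθ = (48)(33)cos(60°) = 792.0 J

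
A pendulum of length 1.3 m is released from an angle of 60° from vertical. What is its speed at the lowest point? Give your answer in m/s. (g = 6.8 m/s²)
h = L(1 − cosθ) = 1.3(1 − cos60°) = 0.65 m
v = √(2gh) = √(2·6.8·0.65) = 2.973 m/s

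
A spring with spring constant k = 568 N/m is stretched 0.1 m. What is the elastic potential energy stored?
PE = ½kx² = ½(568)(0.1)² = 2.84 J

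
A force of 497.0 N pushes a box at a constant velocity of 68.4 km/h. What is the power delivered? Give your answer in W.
Convert to SI: F = 497.0 N, v = 19.0 m/s
P = Fv = (497.0)(19.0) = 9443 W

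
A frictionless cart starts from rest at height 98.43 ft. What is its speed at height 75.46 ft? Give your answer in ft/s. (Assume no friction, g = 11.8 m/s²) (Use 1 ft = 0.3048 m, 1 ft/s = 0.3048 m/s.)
Convert to SI: h₁−h₂ = 7.00126 m
mgh₁ = mgh₂ + ½mv² ⇒ v = √(2g(h₁−h₂)) = √(2·11.8·7.00126) = 12.8542 m/s = 42.17 ft/s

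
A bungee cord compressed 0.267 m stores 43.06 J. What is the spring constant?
k = 2·PE/x² = 2·43.06/(0.267)² = 1208 N/m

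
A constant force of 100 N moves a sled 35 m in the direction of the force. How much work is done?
W = F·d = (100)(35) = 3500 J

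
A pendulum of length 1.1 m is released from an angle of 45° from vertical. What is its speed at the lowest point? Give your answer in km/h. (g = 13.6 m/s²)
h = L(1 − cosθ) = 1.1(1 − cos45°) = 0.322183 m
v = √(2gh) = √(2·13.6·0.322183) = 2.9603 m/s = 10.66 km/h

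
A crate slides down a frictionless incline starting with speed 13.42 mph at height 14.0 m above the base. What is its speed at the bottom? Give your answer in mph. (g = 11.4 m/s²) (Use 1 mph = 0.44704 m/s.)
Convert to SI: v₀ = 5.99928 m/s, h = 14.0 m
½mv₀² + mgh = ½mv² ⇒ v = √(v₀² + 2gh) = √(5.99928² + 2·11.4·14.0) = 18.8465 m/s = 42.16 mph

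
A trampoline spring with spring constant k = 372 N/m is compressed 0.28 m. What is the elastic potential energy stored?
PE = ½kx² = ½(372)(0.28)² = 14.58 J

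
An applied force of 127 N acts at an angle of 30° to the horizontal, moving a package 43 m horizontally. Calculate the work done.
W = F·d·cosθ = (127)(43)cos(30°) = 4729 J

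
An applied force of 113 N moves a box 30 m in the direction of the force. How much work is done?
W = F·d = (113)(30) = 3390 J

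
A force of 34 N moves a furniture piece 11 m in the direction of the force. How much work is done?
W = F·d = (34)(11) = 374.0 J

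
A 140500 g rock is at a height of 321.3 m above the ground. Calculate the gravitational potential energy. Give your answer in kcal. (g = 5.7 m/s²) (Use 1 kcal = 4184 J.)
Convert to SI: m = 140.5 kg, h = 321.3 m
PE = mgh = (140.5)(5.7)(321.3) = 257313 J = 61.5 kcal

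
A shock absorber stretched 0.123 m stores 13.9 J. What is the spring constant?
k = 2·PE/x² = 2·13.9/(0.123)² = 1838 N/m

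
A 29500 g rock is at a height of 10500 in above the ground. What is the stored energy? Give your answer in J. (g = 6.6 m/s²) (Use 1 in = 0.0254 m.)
Convert to SI: m = 29.5 kg, h = 266.7 m
PE = mgh = (29.5)(6.6)(266.7) = 51930 J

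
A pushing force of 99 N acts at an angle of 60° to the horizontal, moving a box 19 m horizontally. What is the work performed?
W = F·d·cosθ = (99)(19)cos(60°) = 940.5 J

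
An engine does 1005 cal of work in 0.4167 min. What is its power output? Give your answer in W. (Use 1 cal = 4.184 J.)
Convert to SI: W = 4204.92 J, t = 25.002 s
P = W/t = 4204.92/25.002 = 168.2 W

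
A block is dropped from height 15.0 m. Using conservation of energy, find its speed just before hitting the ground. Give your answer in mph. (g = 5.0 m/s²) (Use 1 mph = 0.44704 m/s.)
mgh = ½mv² ⇒ v = √(2gh) = √(2·5.0·15.0) = 12.2474 m/s = 27.4 mph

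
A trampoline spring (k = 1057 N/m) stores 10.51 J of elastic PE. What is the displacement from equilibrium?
x = √(2·PE/k) = √(2·10.51/1057) = 0.141 m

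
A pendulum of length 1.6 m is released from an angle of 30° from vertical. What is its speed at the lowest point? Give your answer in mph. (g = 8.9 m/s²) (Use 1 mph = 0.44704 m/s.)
h = L(1 − cosθ) = 1.6(1 − cos30°) = 0.214359 m
v = √(2gh) = √(2·8.9·0.214359) = 1.95336 m/s = 4.37 mph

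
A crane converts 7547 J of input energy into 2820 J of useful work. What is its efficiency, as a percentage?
η = W_out/W_in = 2820/7547 = 37.37%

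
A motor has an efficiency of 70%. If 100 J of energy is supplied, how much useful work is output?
W_out = η·W_in = 0.7·100 = 70.0 J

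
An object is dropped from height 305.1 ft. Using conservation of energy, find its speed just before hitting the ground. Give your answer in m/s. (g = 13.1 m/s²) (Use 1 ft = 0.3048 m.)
Convert to SI: h = 92.9945 m
mgh = ½mv² ⇒ v = √(2gh) = √(2·13.1·92.9945) = 49.36 m/s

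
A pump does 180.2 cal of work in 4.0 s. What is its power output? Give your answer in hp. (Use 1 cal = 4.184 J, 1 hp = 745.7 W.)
Convert to SI: W = 753.957 J, t = 4.0 s
P = W/t = 753.957/4.0 = 188.489 W = 0.2528 hp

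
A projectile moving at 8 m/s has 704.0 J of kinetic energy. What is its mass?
m = 2·KE/v² = 2·704.0/(8)² = 22.0 kg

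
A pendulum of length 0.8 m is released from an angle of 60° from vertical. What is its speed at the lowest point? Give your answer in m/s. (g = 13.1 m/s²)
h = L(1 − cosθ) = 0.8(1 − cos60°) = 0.4 m
v = √(2gh) = √(2·13.1·0.4) = 3.237 m/s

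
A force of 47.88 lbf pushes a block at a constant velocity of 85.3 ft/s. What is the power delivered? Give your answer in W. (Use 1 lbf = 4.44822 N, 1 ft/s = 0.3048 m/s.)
Convert to SI: F = 212.981 N, v = 25.9994 m/s
P = Fv = (212.981)(25.9994) = 5537 W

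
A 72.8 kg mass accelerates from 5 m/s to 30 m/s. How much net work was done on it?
W = ΔKE = ½m(v₂² − v₁²) = ½(72.8)(30² − 5²) = 31850.0 J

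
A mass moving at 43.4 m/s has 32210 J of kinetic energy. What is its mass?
m = 2·KE/v² = 2·32210/(43.4)² = 34.2 kg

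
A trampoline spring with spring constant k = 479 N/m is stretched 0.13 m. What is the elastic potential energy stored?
PE = ½kx² = ½(479)(0.13)² = 4.048 J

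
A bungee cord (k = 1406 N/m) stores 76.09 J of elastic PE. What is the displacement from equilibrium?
x = √(2·PE/k) = √(2·76.09/1406) = 0.329 m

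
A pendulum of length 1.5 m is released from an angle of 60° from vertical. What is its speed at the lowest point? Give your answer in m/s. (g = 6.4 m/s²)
h = L(1 − cosθ) = 1.5(1 − cos60°) = 0.75 m
v = √(2gh) = √(2·6.4·0.75) = 3.098 m/s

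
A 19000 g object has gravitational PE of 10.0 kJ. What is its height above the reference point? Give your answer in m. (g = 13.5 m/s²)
Convert to SI: m = 19.0 kg, PE = 10000.0 J
h = PE/(mg) = 10000.0/(19.0·13.5) = 38.99 m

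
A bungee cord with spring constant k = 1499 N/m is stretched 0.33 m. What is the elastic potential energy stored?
PE = ½kx² = ½(1499)(0.33)² = 81.62 J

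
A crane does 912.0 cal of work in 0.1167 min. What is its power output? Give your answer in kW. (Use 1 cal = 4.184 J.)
Convert to SI: W = 3815.81 J, t = 7.002 s
P = W/t = 3815.81/7.002 = 544.96 W = 0.545 kW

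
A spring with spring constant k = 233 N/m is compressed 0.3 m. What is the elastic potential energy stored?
PE = ½kx² = ½(233)(0.3)² = 10.49 J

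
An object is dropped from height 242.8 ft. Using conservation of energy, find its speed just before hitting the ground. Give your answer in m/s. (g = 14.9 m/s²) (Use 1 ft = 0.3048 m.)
Convert to SI: h = 74.0054 m
mgh = ½mv² ⇒ v = √(2gh) = √(2·14.9·74.0054) = 46.96 m/s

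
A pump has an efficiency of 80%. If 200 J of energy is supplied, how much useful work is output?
W_out = η·W_in = 0.8·200 = 160.0 J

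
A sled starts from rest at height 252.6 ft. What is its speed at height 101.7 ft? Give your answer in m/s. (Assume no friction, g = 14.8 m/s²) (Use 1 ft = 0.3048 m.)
Convert to SI: h₁−h₂ = 45.9943 m
mgh₁ = mgh₂ + ½mv² ⇒ v = √(2g(h₁−h₂)) = √(2·14.8·45.9943) = 36.9 m/s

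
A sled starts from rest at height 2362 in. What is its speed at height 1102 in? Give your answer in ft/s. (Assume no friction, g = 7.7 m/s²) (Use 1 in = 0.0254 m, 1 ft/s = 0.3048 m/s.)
Convert to SI: h₁−h₂ = 32.004 m
mgh₁ = mgh₂ + ½mv² ⇒ v = √(2g(h₁−h₂)) = √(2·7.7·32.004) = 22.2005 m/s = 72.84 ft/s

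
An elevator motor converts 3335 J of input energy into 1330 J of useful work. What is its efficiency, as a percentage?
η = W_out/W_in = 1330/3335 = 39.88%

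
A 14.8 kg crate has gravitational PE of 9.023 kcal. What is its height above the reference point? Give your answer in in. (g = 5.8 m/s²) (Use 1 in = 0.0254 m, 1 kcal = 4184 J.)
Convert to SI: m = 14.8 kg, PE = 37752.2 J
h = PE/(mg) = 37752.2/(14.8·5.8) = 439.798 m = 17310 in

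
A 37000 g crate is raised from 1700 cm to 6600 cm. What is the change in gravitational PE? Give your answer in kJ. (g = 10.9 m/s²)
Convert to SI: m = 37.0 kg, Δh = 49.0 m
ΔPE = mgΔh = (37.0)(10.9)(49.0) = 19761.7 J = 19.76 kJ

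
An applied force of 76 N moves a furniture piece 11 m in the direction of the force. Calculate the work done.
W = F·d = (76)(11) = 836.0 J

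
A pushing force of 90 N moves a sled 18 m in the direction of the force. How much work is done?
W = F·d = (90)(18) = 1620 J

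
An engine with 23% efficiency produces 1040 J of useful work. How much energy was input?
W_in = W_out/η = 1040/0.23 = 4522 J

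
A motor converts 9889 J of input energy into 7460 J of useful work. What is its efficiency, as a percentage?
η = W_out/W_in = 7460/9889 = 75.44%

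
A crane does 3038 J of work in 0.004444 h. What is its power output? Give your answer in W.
Convert to SI: W = 3038.0 J, t = 15.9984 s
P = W/t = 3038.0/15.9984 = 189.9 W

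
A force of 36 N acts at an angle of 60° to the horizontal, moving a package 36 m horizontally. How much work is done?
W = F·d·cosθ = (36)(36)cos(60°) = 648.0 J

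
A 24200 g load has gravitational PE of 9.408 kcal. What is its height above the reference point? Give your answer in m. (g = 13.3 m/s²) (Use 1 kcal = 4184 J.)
Convert to SI: m = 24.2 kg, PE = 39363.1 J
h = PE/(mg) = 39363.1/(24.2·13.3) = 122.3 m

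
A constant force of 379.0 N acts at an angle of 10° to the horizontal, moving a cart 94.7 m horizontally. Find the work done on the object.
W = F·d·cosθ = (379.0)(94.7)cos(10°) = 35350 J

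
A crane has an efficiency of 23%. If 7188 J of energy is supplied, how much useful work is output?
W_out = η·W_in = 0.23·7188 = 1653.24 J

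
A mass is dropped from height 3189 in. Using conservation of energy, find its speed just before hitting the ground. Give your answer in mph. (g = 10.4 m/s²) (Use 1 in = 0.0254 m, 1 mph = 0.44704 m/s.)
Convert to SI: h = 81.0006 m
mgh = ½mv² ⇒ v = √(2gh) = √(2·10.4·81.0006) = 41.0465 m/s = 91.82 mph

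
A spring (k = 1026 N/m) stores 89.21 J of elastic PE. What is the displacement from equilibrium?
x = √(2·PE/k) = √(2·89.21/1026) = 0.417 m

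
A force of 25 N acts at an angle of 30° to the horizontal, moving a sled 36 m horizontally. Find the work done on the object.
W = F·d·cosθ = (25)(36)cos(30°) = 779.4 J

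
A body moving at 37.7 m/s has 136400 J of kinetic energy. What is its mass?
m = 2·KE/v² = 2·136400/(37.7)² = 191.9 kg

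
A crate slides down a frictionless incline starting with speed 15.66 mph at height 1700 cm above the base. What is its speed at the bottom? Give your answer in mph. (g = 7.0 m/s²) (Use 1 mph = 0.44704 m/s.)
Convert to SI: v₀ = 7.00065 m/s, h = 17.0 m
½mv₀² + mgh = ½mv² ⇒ v = √(v₀² + 2gh) = √(7.00065² + 2·7.0·17.0) = 16.9413 m/s = 37.9 mph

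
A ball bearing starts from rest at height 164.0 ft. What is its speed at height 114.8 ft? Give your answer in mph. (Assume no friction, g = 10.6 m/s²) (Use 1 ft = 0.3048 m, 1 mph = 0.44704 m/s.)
Convert to SI: h₁−h₂ = 14.9962 m
mgh₁ = mgh₂ + ½mv² ⇒ v = √(2g(h₁−h₂)) = √(2·10.6·14.9962) = 17.8303 m/s = 39.89 mph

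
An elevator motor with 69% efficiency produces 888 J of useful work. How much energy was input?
W_in = W_out/η = 888/0.69 = 1287 J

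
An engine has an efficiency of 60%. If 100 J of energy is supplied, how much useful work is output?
W_out = η·W_in = 0.6·100 = 60.0 J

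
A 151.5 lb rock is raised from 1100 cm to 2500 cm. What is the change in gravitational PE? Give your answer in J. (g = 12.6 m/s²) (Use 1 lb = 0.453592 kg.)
Convert to SI: m = 68.7192 kg, Δh = 14.0 m
ΔPE = mgΔh = (68.7192)(12.6)(14.0) = 12120 J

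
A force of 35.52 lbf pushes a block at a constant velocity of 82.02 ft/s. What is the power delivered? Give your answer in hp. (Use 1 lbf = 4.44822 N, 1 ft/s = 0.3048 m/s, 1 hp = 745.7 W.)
Convert to SI: F = 158.001 N, v = 24.9997 m/s
P = Fv = (158.001)(24.9997) = 3949.97 W = 5.297 hp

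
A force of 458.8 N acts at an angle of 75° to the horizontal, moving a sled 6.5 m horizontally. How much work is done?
W = F·d·cosθ = (458.8)(6.5)cos(75°) = 771.9 J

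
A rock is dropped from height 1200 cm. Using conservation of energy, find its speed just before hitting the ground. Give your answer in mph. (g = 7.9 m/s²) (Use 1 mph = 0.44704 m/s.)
Convert to SI: h = 12.0 m
mgh = ½mv² ⇒ v = √(2gh) = √(2·7.9·12.0) = 13.7695 m/s = 30.8 mph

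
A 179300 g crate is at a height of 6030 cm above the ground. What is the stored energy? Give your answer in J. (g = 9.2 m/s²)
Convert to SI: m = 179.3 kg, h = 60.3 m
PE = mgh = (179.3)(9.2)(60.3) = 99470 J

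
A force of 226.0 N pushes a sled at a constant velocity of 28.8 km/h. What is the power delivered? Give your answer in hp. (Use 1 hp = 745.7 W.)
Convert to SI: F = 226.0 N, v = 8.0 m/s
P = Fv = (226.0)(8.0) = 1808.0 W = 2.425 hp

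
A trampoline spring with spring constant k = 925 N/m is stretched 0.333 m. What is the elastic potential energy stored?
PE = ½kx² = ½(925)(0.333)² = 51.29 J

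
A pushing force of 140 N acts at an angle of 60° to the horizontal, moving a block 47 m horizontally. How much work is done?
W = F·d·cosθ = (140)(47)cos(60°) = 3290 J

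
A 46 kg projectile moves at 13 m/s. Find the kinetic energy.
KE = ½mv² = ½(46)(13)² = 3887.0 J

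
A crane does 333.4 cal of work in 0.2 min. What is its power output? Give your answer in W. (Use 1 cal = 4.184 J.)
Convert to SI: W = 1394.95 J, t = 12.0 s
P = W/t = 1394.95/12.0 = 116.2 W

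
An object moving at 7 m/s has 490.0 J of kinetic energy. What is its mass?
m = 2·KE/v² = 2·490.0/(7)² = 20.0 kg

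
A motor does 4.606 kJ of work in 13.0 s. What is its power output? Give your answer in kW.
Convert to SI: W = 4606.0 J, t = 13.0 s
P = W/t = 4606.0/13.0 = 354.308 W = 0.3543 kW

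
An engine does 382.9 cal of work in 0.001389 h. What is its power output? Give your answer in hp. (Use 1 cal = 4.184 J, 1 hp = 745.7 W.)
Convert to SI: W = 1602.05 J, t = 5.0004 s
P = W/t = 1602.05/5.0004 = 320.385 W = 0.4296 hp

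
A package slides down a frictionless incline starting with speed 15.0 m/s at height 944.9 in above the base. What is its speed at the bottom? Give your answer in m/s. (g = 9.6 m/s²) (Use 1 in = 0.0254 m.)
Convert to SI: v₀ = 15.0 m/s, h = 24.0005 m
½mv₀² + mgh = ½mv² ⇒ v = √(v₀² + 2gh) = √(15.0² + 2·9.6·24.0005) = 26.19 m/s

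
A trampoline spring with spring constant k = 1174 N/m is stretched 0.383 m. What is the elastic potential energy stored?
PE = ½kx² = ½(1174)(0.383)² = 86.11 J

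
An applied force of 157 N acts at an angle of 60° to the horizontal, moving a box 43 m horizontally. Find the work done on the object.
W = F·d·cosθ = (157)(43)cos(60°) = 3376 J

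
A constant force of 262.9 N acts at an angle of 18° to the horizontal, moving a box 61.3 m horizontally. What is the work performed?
W = F·d·cosθ = (262.9)(61.3)cos(18°) = 15330 J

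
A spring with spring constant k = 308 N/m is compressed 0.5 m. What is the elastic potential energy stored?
PE = ½kx² = ½(308)(0.5)² = 38.5 J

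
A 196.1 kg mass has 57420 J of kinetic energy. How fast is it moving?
v = √(2·KE/m) = √(2·57420/196.1) = 24.2 m/s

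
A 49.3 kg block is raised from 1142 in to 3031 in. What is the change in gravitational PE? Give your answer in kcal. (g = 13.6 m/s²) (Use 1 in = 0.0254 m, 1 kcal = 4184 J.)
Convert to SI: m = 49.3 kg, Δh = 47.9806 m
ΔPE = mgΔh = (49.3)(13.6)(47.9806) = 32170.0 J = 7.689 kcal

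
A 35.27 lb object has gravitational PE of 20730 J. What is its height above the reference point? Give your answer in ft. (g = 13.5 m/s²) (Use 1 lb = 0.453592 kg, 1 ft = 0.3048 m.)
Convert to SI: m = 15.9982 kg, PE = 20730.0 J
h = PE/(mg) = 20730.0/(15.9982·13.5) = 95.9831 m = 314.9 ft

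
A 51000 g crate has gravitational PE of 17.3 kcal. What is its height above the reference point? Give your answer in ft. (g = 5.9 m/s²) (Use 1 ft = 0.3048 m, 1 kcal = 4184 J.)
Convert to SI: m = 51.0 kg, PE = 72383.2 J
h = PE/(mg) = 72383.2/(51.0·5.9) = 240.556 m = 789.2 ft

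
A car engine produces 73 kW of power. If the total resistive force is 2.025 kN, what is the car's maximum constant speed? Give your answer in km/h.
Convert to SI: F = 2025.0 N
P = Fv ⇒ v = P/F = 73000 W/2025.0 N = 36.0494 m/s = 129.8 km/h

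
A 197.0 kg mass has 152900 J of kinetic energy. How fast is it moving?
v = √(2·KE/m) = √(2·152900/197.0) = 39.4 m/s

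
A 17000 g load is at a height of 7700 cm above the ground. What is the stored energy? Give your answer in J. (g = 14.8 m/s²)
Convert to SI: m = 17.0 kg, h = 77.0 m
PE = mgh = (17.0)(14.8)(77.0) = 19370 J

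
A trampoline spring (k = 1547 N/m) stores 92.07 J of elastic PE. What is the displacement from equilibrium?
x = √(2·PE/k) = √(2·92.07/1547) = 0.345 m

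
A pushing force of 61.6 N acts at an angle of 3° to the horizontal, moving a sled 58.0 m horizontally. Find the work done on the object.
W = F·d·cosθ = (61.6)(58.0)cos(3°) = 3568 J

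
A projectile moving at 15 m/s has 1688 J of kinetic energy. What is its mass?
m = 2·KE/v² = 2·1688/(15)² = 15.0 kg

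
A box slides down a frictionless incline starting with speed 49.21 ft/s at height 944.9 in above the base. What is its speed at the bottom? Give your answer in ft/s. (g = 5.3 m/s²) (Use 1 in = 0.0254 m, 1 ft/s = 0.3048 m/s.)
Convert to SI: v₀ = 14.9992 m/s, h = 24.0005 m
½mv₀² + mgh = ½mv² ⇒ v = √(v₀² + 2gh) = √(14.9992² + 2·5.3·24.0005) = 21.8948 m/s = 71.83 ft/s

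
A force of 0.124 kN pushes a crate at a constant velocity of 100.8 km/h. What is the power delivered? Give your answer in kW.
Convert to SI: F = 124.0 N, v = 28.0 m/s
P = Fv = (124.0)(28.0) = 3472.0 W = 3.472 kW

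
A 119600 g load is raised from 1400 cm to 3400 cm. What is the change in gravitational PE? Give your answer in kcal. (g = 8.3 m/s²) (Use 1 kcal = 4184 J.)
Convert to SI: m = 119.6 kg, Δh = 20.0 m
ΔPE = mgΔh = (119.6)(8.3)(20.0) = 19853.6 J = 4.745 kcal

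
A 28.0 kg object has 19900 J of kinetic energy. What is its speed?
v = √(2·KE/m) = √(2·19900/28.0) = 37.7 m/s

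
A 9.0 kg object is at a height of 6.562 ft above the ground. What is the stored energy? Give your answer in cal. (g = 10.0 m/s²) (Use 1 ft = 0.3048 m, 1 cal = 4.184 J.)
Convert to SI: m = 9.0 kg, h = 2.0001 m
PE = mgh = (9.0)(10.0)(2.0001) = 180.009 J = 43.02 cal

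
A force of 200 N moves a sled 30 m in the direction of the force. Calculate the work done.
W = F·d = (200)(30) = 6000 J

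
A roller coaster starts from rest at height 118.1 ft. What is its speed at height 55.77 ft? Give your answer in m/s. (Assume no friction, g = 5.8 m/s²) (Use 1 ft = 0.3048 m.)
Convert to SI: h₁−h₂ = 18.9982 m
mgh₁ = mgh₂ + ½mv² ⇒ v = √(2g(h₁−h₂)) = √(2·5.8·18.9982) = 14.85 m/s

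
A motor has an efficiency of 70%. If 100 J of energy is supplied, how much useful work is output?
W_out = η·W_in = 0.7·100 = 70.0 J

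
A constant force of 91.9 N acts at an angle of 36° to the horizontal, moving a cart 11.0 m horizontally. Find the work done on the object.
W = F·d·cosθ = (91.9)(11.0)cos(36°) = 817.8 J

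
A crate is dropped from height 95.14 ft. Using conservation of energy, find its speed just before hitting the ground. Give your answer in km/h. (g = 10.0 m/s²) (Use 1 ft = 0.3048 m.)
Convert to SI: h = 28.9987 m
mgh = ½mv² ⇒ v = √(2gh) = √(2·10.0·28.9987) = 24.0826 m/s = 86.7 km/h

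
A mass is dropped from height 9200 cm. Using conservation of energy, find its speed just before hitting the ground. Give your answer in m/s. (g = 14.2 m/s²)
Convert to SI: h = 92.0 m
mgh = ½mv² ⇒ v = √(2gh) = √(2·14.2·92.0) = 51.12 m/s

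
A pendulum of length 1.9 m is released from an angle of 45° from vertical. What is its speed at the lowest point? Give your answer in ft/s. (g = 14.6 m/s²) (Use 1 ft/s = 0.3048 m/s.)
h = L(1 − cosθ) = 1.9(1 − cos45°) = 0.556497 m
v = √(2gh) = √(2·14.6·0.556497) = 4.03109 m/s = 13.23 ft/s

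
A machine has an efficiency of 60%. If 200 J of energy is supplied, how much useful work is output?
W_out = η·W_in = 0.6·200 = 120.0 J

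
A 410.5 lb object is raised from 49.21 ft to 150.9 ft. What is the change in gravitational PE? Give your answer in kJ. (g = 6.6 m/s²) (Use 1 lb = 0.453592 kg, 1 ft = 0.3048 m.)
Convert to SI: m = 186.2 kg, Δh = 30.9951 m
ΔPE = mgΔh = (186.2)(6.6)(30.9951) = 38090.4 J = 38.09 kJ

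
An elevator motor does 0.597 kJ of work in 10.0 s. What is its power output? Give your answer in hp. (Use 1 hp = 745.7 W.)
Convert to SI: W = 597.0 J, t = 10.0 s
P = W/t = 597.0/10.0 = 59.7 W = 0.08006 hp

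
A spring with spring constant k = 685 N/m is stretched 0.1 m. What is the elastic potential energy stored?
PE = ½kx² = ½(685)(0.1)² = 3.425 J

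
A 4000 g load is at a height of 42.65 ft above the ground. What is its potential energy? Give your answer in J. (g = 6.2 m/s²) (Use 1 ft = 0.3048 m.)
Convert to SI: m = 4.0 kg, h = 12.9997 m
PE = mgh = (4.0)(6.2)(12.9997) = 322.4 J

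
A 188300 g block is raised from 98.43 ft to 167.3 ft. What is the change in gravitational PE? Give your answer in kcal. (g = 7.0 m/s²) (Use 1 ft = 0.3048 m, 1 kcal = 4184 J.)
Convert to SI: m = 188.3 kg, Δh = 20.9916 m
ΔPE = mgΔh = (188.3)(7.0)(20.9916) = 27669.0 J = 6.613 kcal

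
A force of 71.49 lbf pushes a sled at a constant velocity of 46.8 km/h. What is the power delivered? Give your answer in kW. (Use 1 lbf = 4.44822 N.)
Convert to SI: F = 318.003 N, v = 13.0 m/s
P = Fv = (318.003)(13.0) = 4134.04 W = 4.134 kW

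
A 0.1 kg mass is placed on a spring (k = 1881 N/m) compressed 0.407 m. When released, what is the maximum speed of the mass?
½kx² = ½mv² ⇒ v = x√(k/m) = (0.407)√(1881/0.1) = 55.82 m/s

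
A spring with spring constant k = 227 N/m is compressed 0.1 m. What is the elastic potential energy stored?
PE = ½kx² = ½(227)(0.1)² = 1.135 J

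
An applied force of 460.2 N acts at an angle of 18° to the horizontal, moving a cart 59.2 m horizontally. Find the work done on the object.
W = F·d·cosθ = (460.2)(59.2)cos(18°) = 25910 J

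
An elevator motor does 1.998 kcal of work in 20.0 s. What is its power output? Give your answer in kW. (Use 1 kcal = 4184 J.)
Convert to SI: W = 8359.63 J, t = 20.0 s
P = W/t = 8359.63/20.0 = 417.982 W = 0.418 kW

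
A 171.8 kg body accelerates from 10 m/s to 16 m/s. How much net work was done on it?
W = ΔKE = ½m(v₂² − v₁²) = ½(171.8)(16² − 10²) = 13400.4 J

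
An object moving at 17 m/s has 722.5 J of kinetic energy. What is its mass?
m = 2·KE/v² = 2·722.5/(17)² = 5.0 kg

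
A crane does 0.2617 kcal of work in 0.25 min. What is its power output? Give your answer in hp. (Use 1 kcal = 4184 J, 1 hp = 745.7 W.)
Convert to SI: W = 1094.95 J, t = 15.0 s
P = W/t = 1094.95/15.0 = 72.9969 W = 0.09789 hp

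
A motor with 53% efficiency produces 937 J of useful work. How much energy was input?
W_in = W_out/η = 937/0.53 = 1768 J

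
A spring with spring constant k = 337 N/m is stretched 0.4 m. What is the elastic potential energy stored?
PE = ½kx² = ½(337)(0.4)² = 26.96 J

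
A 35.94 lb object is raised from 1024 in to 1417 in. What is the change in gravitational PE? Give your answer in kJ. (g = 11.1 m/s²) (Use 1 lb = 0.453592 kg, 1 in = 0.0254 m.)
Convert to SI: m = 16.3021 kg, Δh = 9.9822 m
ΔPE = mgΔh = (16.3021)(11.1)(9.9822) = 1806.31 J = 1.806 kJ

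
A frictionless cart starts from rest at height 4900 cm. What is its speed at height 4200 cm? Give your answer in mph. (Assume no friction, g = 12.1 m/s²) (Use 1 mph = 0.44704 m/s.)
Convert to SI: h₁−h₂ = 7.0 m
mgh₁ = mgh₂ + ½mv² ⇒ v = √(2g(h₁−h₂)) = √(2·12.1·7.0) = 13.0154 m/s = 29.11 mph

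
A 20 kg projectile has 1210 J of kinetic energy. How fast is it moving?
v = √(2·KE/m) = √(2·1210/20) = 11.0 m/s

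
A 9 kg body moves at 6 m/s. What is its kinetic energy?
KE = ½mv² = ½(9)(6)² = 162.0 J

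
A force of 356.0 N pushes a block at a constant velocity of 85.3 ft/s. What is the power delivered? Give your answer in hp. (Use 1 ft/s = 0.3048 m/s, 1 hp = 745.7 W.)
Convert to SI: F = 356.0 N, v = 25.9994 m/s
P = Fv = (356.0)(25.9994) = 9255.8 W = 12.41 hp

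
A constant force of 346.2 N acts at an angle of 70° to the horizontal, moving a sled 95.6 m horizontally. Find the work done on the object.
W = F·d·cosθ = (346.2)(95.6)cos(70°) = 11320 J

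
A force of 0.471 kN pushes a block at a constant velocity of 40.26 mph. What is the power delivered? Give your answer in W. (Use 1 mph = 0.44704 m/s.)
Convert to SI: F = 471.0 N, v = 17.9978 m/s
P = Fv = (471.0)(17.9978) = 8477 W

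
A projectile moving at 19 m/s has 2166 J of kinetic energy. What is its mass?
m = 2·KE/v² = 2·2166/(19)² = 12.0 kg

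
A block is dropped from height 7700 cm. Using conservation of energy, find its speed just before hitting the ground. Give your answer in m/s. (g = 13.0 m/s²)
Convert to SI: h = 77.0 m
mgh = ½mv² ⇒ v = √(2gh) = √(2·13.0·77.0) = 44.74 m/s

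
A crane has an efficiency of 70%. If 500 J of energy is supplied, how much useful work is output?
W_out = η·W_in = 0.7·500 = 350.0 J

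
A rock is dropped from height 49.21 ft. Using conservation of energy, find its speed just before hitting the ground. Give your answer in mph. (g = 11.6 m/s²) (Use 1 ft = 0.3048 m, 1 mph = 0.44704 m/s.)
Convert to SI: h = 14.9992 m
mgh = ½mv² ⇒ v = √(2gh) = √(2·11.6·14.9992) = 18.6543 m/s = 41.73 mph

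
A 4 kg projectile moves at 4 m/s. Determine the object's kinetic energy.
KE = ½mv² = ½(4)(4)² = 32.0 J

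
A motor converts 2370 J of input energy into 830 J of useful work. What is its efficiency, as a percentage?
η = W_out/W_in = 830/2370 = 35.02%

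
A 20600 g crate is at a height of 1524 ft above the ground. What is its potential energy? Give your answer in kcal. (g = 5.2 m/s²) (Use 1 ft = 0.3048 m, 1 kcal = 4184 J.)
Convert to SI: m = 20.6 kg, h = 464.515 m
PE = mgh = (20.6)(5.2)(464.515) = 49758.9 J = 11.89 kcal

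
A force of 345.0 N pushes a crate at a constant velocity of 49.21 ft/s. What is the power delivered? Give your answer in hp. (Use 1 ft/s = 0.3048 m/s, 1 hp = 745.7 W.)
Convert to SI: F = 345.0 N, v = 14.9992 m/s
P = Fv = (345.0)(14.9992) = 5174.73 W = 6.939 hp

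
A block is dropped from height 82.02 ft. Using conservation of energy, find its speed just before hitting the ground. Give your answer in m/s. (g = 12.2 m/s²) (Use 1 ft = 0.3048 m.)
Convert to SI: h = 24.9997 m
mgh = ½mv² ⇒ v = √(2gh) = √(2·12.2·24.9997) = 24.7 m/s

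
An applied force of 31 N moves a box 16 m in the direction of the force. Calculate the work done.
W = F·d = (31)(16) = 496.0 J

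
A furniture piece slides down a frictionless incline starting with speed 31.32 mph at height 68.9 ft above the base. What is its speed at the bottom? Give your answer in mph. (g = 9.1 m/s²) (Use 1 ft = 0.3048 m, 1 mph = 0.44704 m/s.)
Convert to SI: v₀ = 14.0013 m/s, h = 21.0007 m
½mv₀² + mgh = ½mv² ⇒ v = √(v₀² + 2gh) = √(14.0013² + 2·9.1·21.0007) = 24.0468 m/s = 53.79 mph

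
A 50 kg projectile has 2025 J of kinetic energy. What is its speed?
v = √(2·KE/m) = √(2·2025/50) = 9.0 m/s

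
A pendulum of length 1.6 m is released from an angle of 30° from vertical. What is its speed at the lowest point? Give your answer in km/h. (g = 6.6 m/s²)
h = L(1 − cosθ) = 1.6(1 − cos30°) = 0.214359 m
v = √(2gh) = √(2·6.6·0.214359) = 1.68212 m/s = 6.056 km/h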